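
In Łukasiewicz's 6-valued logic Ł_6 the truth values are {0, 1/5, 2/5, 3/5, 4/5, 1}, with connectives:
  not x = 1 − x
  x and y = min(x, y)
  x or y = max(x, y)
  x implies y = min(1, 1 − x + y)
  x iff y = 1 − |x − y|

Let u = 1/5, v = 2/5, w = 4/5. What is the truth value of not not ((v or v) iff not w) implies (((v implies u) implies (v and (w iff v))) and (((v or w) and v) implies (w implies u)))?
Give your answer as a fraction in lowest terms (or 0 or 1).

v or v = 2/5 or 2/5 = 2/5
not w = not 4/5 = 1/5
(v or v) iff not w = 2/5 iff 1/5 = 4/5
not ((v or v) iff not w) = not 4/5 = 1/5
not not ((v or v) iff not w) = not 1/5 = 4/5
v implies u = 2/5 implies 1/5 = 4/5
w iff v = 4/5 iff 2/5 = 3/5
v and (w iff v) = 2/5 and 3/5 = 2/5
(v implies u) implies (v and (w iff v)) = 4/5 implies 2/5 = 3/5
v or w = 2/5 or 4/5 = 4/5
(v or w) and v = 4/5 and 2/5 = 2/5
w implies u = 4/5 implies 1/5 = 2/5
((v or w) and v) implies (w implies u) = 2/5 implies 2/5 = 1
((v implies u) implies (v and (w iff v))) and (((v or w) and v) implies (w implies u)) = 3/5 and 1 = 3/5
not not ((v or v) iff not w) implies (((v implies u) implies (v and (w iff v))) and (((v or w) and v) implies (w implies u))) = 4/5 implies 3/5 = 4/5

4/5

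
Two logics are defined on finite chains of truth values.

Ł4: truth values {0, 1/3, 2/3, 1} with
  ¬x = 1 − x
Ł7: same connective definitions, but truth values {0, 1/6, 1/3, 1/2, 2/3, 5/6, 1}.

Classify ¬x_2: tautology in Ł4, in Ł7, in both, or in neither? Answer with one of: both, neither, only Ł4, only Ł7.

In Ł4: at x_2 = 1/3 the value is 2/3 — not a tautology.
In Ł7: at x_2 = 1/6 the value is 5/6 — not a tautology.

neither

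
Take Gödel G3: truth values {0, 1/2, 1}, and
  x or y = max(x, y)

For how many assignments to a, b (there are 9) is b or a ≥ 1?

a = 0, b = 0 ↦ 0  <
a = 0, b = 1/2 ↦ 1/2  <
a = 0, b = 1 ↦ 1  ≥
a = 1/2, b = 0 ↦ 1/2  <
a = 1/2, b = 1/2 ↦ 1/2  <
a = 1/2, b = 1 ↦ 1  ≥
a = 1, b = 0 ↦ 1  ≥
a = 1, b = 1/2 ↦ 1  ≥
a = 1, b = 1 ↦ 1  ≥
So 5 of the 9 assignments meet the threshold.

5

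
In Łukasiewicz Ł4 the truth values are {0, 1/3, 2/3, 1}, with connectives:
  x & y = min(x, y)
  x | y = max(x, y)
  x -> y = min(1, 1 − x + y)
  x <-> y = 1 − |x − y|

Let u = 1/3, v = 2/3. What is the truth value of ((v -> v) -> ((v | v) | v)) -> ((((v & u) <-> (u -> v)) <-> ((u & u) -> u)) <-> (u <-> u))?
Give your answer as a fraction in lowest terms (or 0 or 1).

2/3

v -> v = 2/3 -> 2/3 = 1
v | v = 2/3 | 2/3 = 2/3
(v | v) | v = 2/3 | 2/3 = 2/3
(v -> v) -> ((v | v) | v) = 1 -> 2/3 = 2/3
v & u = 2/3 & 1/3 = 1/3
u -> v = 1/3 -> 2/3 = 1
(v & u) <-> (u -> v) = 1/3 <-> 1 = 1/3
u & u = 1/3 & 1/3 = 1/3
(u & u) -> u = 1/3 -> 1/3 = 1
((v & u) <-> (u -> v)) <-> ((u & u) -> u) = 1/3 <-> 1 = 1/3
u <-> u = 1/3 <-> 1/3 = 1
(((v & u) <-> (u -> v)) <-> ((u & u) -> u)) <-> (u <-> u) = 1/3 <-> 1 = 1/3
((v -> v) -> ((v | v) | v)) -> ((((v & u) <-> (u -> v)) <-> ((u & u) -> u)) <-> (u <-> u)) = 2/3 -> 1/3 = 2/3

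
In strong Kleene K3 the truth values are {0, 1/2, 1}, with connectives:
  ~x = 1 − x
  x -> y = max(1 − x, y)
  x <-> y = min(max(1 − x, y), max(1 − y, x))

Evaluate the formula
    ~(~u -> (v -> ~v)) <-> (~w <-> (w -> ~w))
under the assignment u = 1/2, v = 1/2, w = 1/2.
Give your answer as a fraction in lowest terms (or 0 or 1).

1/2

~u = ~1/2 = 1/2
~v = ~1/2 = 1/2
v -> ~v = 1/2 -> 1/2 = 1/2
~u -> (v -> ~v) = 1/2 -> 1/2 = 1/2
~(~u -> (v -> ~v)) = ~1/2 = 1/2
~w = ~1/2 = 1/2
~w = ~1/2 = 1/2
w -> ~w = 1/2 -> 1/2 = 1/2
~w <-> (w -> ~w) = 1/2 <-> 1/2 = 1/2
~(~u -> (v -> ~v)) <-> (~w <-> (w -> ~w)) = 1/2 <-> 1/2 = 1/2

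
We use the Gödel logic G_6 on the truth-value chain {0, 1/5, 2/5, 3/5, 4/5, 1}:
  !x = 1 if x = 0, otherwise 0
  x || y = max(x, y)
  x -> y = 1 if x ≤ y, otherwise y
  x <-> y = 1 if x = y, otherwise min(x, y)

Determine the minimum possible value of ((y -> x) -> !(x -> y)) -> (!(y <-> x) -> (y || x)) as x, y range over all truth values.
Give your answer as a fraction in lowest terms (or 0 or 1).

Take x = 0, y = 1/5:
y -> x = 1/5 -> 0 = 0
x -> y = 0 -> 1/5 = 1
!(x -> y) = !1 = 0
(y -> x) -> !(x -> y) = 0 -> 0 = 1
y <-> x = 1/5 <-> 0 = 0
!(y <-> x) = !0 = 1
y || x = 1/5 || 0 = 1/5
!(y <-> x) -> (y || x) = 1 -> 1/5 = 1/5
((y -> x) -> !(x -> y)) -> (!(y <-> x) -> (y || x)) = 1 -> 1/5 = 1/5
No assignment yields a value below 1/5, so this is the minimum.

1/5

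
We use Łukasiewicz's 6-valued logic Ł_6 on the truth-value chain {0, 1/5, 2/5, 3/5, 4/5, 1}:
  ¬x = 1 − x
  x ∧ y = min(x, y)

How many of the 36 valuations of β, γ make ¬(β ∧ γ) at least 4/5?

20

value 1: 11 assignments (counts)
value 4/5: 9 assignments (counts)
value 3/5: 7 assignments
value 2/5: 5 assignments
value 1/5: 3 assignments
value 0: 1 assignment
So 20 of the 36 assignments meet the threshold.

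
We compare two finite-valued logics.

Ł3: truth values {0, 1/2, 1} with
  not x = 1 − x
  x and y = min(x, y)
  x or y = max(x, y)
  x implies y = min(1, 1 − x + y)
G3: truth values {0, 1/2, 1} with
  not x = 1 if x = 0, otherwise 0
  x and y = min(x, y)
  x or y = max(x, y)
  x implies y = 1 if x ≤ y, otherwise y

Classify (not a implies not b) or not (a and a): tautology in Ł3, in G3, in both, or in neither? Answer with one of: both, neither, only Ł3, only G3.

In Ł3: at a = 1/2, b = 1 the value is 1/2 — not a tautology.
In G3: every assignment gives 1 — tautology.

only G3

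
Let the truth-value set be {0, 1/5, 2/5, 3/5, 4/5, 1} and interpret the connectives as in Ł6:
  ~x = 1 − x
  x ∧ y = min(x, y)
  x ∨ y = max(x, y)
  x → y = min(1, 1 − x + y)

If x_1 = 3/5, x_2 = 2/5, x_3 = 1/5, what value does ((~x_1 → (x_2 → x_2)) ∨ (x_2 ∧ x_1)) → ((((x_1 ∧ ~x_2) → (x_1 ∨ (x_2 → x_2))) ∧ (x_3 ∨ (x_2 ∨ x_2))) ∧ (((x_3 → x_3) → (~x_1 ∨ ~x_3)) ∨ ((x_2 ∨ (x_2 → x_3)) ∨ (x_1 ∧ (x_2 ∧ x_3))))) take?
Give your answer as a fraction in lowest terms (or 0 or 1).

~x_1 = ~3/5 = 2/5
x_2 → x_2 = 2/5 → 2/5 = 1
~x_1 → (x_2 → x_2) = 2/5 → 1 = 1
x_2 ∧ x_1 = 2/5 ∧ 3/5 = 2/5
(~x_1 → (x_2 → x_2)) ∨ (x_2 ∧ x_1) = 1 ∨ 2/5 = 1
~x_2 = ~2/5 = 3/5
x_1 ∧ ~x_2 = 3/5 ∧ 3/5 = 3/5
x_2 → x_2 = 2/5 → 2/5 = 1
x_1 ∨ (x_2 → x_2) = 3/5 ∨ 1 = 1
(x_1 ∧ ~x_2) → (x_1 ∨ (x_2 → x_2)) = 3/5 → 1 = 1
x_2 ∨ x_2 = 2/5 ∨ 2/5 = 2/5
x_3 ∨ (x_2 ∨ x_2) = 1/5 ∨ 2/5 = 2/5
((x_1 ∧ ~x_2) → (x_1 ∨ (x_2 → x_2))) ∧ (x_3 ∨ (x_2 ∨ x_2)) = 1 ∧ 2/5 = 2/5
x_3 → x_3 = 1/5 → 1/5 = 1
~x_1 = ~3/5 = 2/5
~x_3 = ~1/5 = 4/5
~x_1 ∨ ~x_3 = 2/5 ∨ 4/5 = 4/5
(x_3 → x_3) → (~x_1 ∨ ~x_3) = 1 → 4/5 = 4/5
x_2 → x_3 = 2/5 → 1/5 = 4/5
x_2 ∨ (x_2 → x_3) = 2/5 ∨ 4/5 = 4/5
x_2 ∧ x_3 = 2/5 ∧ 1/5 = 1/5
x_1 ∧ (x_2 ∧ x_3) = 3/5 ∧ 1/5 = 1/5
(x_2 ∨ (x_2 → x_3)) ∨ (x_1 ∧ (x_2 ∧ x_3)) = 4/5 ∨ 1/5 = 4/5
((x_3 → x_3) → (~x_1 ∨ ~x_3)) ∨ ((x_2 ∨ (x_2 → x_3)) ∨ (x_1 ∧ (x_2 ∧ x_3))) = 4/5 ∨ 4/5 = 4/5
(((x_1 ∧ ~x_2) → (x_1 ∨ (x_2 → x_2))) ∧ (x_3 ∨ (x_2 ∨ x_2))) ∧ (((x_3 → x_3) → (~x_1 ∨ ~x_3)) ∨ ((x_2 ∨ (x_2 → x_3)) ∨ (x_1 ∧ (x_2 ∧ x_3)))) = 2/5 ∧ 4/5 = 2/5
((~x_1 → (x_2 → x_2)) ∨ (x_2 ∧ x_1)) → ((((x_1 ∧ ~x_2) → (x_1 ∨ (x_2 → x_2))) ∧ (x_3 ∨ (x_2 ∨ x_2))) ∧ (((x_3 → x_3) → (~x_1 ∨ ~x_3)) ∨ ((x_2 ∨ (x_2 → x_3)) ∨ (x_1 ∧ (x_2 ∧ x_3))))) = 1 → 2/5 = 2/5

2/5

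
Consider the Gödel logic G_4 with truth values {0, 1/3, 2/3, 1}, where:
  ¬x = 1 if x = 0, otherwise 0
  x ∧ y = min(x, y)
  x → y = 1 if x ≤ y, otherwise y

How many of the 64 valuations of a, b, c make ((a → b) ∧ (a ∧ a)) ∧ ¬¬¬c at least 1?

value 1: 1 assignment (counts)
value 2/3: 3 assignments
value 1/3: 5 assignments
value 0: 55 assignments
So 1 of the 64 assignments meets the threshold.

1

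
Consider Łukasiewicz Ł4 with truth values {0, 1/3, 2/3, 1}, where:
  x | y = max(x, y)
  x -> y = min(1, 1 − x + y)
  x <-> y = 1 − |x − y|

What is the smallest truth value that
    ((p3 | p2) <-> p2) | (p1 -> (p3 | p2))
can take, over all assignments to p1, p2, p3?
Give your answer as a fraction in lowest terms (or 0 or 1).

2/3

Take p1 = 2/3, p2 = 0, p3 = 1/3:
p3 | p2 = 1/3 | 0 = 1/3
(p3 | p2) <-> p2 = 1/3 <-> 0 = 2/3
p3 | p2 = 1/3 | 0 = 1/3
p1 -> (p3 | p2) = 2/3 -> 1/3 = 2/3
((p3 | p2) <-> p2) | (p1 -> (p3 | p2)) = 2/3 | 2/3 = 2/3
No assignment yields a value below 2/3, so this is the minimum.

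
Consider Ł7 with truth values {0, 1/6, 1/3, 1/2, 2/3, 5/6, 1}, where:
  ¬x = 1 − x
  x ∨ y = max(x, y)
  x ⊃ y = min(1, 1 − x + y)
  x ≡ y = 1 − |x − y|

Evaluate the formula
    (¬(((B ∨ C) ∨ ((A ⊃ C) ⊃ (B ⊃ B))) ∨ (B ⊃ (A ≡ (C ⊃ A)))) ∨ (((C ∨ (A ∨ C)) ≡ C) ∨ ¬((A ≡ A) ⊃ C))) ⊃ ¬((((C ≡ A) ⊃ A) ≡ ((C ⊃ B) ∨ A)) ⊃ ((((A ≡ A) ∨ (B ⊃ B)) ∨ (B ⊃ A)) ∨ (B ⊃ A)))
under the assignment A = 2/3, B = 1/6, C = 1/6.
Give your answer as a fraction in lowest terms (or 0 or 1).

1/6

B ∨ C = 1/6 ∨ 1/6 = 1/6
A ⊃ C = 2/3 ⊃ 1/6 = 1/2
B ⊃ B = 1/6 ⊃ 1/6 = 1
(A ⊃ C) ⊃ (B ⊃ B) = 1/2 ⊃ 1 = 1
(B ∨ C) ∨ ((A ⊃ C) ⊃ (B ⊃ B)) = 1/6 ∨ 1 = 1
C ⊃ A = 1/6 ⊃ 2/3 = 1
A ≡ (C ⊃ A) = 2/3 ≡ 1 = 2/3
B ⊃ (A ≡ (C ⊃ A)) = 1/6 ⊃ 2/3 = 1
((B ∨ C) ∨ ((A ⊃ C) ⊃ (B ⊃ B))) ∨ (B ⊃ (A ≡ (C ⊃ A))) = 1 ∨ 1 = 1
¬(((B ∨ C) ∨ ((A ⊃ C) ⊃ (B ⊃ B))) ∨ (B ⊃ (A ≡ (C ⊃ A)))) = ¬1 = 0
A ∨ C = 2/3 ∨ 1/6 = 2/3
C ∨ (A ∨ C) = 1/6 ∨ 2/3 = 2/3
(C ∨ (A ∨ C)) ≡ C = 2/3 ≡ 1/6 = 1/2
A ≡ A = 2/3 ≡ 2/3 = 1
(A ≡ A) ⊃ C = 1 ⊃ 1/6 = 1/6
¬((A ≡ A) ⊃ C) = ¬1/6 = 5/6
((C ∨ (A ∨ C)) ≡ C) ∨ ¬((A ≡ A) ⊃ C) = 1/2 ∨ 5/6 = 5/6
¬(((B ∨ C) ∨ ((A ⊃ C) ⊃ (B ⊃ B))) ∨ (B ⊃ (A ≡ (C ⊃ A)))) ∨ (((C ∨ (A ∨ C)) ≡ C) ∨ ¬((A ≡ A) ⊃ C)) = 0 ∨ 5/6 = 5/6
C ≡ A = 1/6 ≡ 2/3 = 1/2
(C ≡ A) ⊃ A = 1/2 ⊃ 2/3 = 1
C ⊃ B = 1/6 ⊃ 1/6 = 1
(C ⊃ B) ∨ A = 1 ∨ 2/3 = 1
((C ≡ A) ⊃ A) ≡ ((C ⊃ B) ∨ A) = 1 ≡ 1 = 1
A ≡ A = 2/3 ≡ 2/3 = 1
B ⊃ B = 1/6 ⊃ 1/6 = 1
(A ≡ A) ∨ (B ⊃ B) = 1 ∨ 1 = 1
B ⊃ A = 1/6 ⊃ 2/3 = 1
((A ≡ A) ∨ (B ⊃ B)) ∨ (B ⊃ A) = 1 ∨ 1 = 1
B ⊃ A = 1/6 ⊃ 2/3 = 1
(((A ≡ A) ∨ (B ⊃ B)) ∨ (B ⊃ A)) ∨ (B ⊃ A) = 1 ∨ 1 = 1
(((C ≡ A) ⊃ A) ≡ ((C ⊃ B) ∨ A)) ⊃ ((((A ≡ A) ∨ (B ⊃ B)) ∨ (B ⊃ A)) ∨ (B ⊃ A)) = 1 ⊃ 1 = 1
¬((((C ≡ A) ⊃ A) ≡ ((C ⊃ B) ∨ A)) ⊃ ((((A ≡ A) ∨ (B ⊃ B)) ∨ (B ⊃ A)) ∨ (B ⊃ A))) = ¬1 = 0
(¬(((B ∨ C) ∨ ((A ⊃ C) ⊃ (B ⊃ B))) ∨ (B ⊃ (A ≡ (C ⊃ A)))) ∨ (((C ∨ (A ∨ C)) ≡ C) ∨ ¬((A ≡ A) ⊃ C))) ⊃ ¬((((C ≡ A) ⊃ A) ≡ ((C ⊃ B) ∨ A)) ⊃ ((((A ≡ A) ∨ (B ⊃ B)) ∨ (B ⊃ A)) ∨ (B ⊃ A))) = 5/6 ⊃ 0 = 1/6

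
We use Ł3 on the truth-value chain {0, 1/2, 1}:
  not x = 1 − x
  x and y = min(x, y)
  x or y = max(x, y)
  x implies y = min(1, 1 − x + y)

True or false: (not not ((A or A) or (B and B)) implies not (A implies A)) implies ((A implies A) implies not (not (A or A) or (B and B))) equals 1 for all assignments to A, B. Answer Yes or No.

No

Counterexample: take A = 0, B = 0.
A or A = 0 or 0 = 0
B and B = 0 and 0 = 0
(A or A) or (B and B) = 0 or 0 = 0
not ((A or A) or (B and B)) = not 0 = 1
not not ((A or A) or (B and B)) = not 1 = 0
A implies A = 0 implies 0 = 1
not (A implies A) = not 1 = 0
not not ((A or A) or (B and B)) implies not (A implies A) = 0 implies 0 = 1
A implies A = 0 implies 0 = 1
A or A = 0 or 0 = 0
not (A or A) = not 0 = 1
B and B = 0 and 0 = 0
not (A or A) or (B and B) = 1 or 0 = 1
not (not (A or A) or (B and B)) = not 1 = 0
(A implies A) implies not (not (A or A) or (B and B)) = 1 implies 0 = 0
(not not ((A or A) or (B and B)) implies not (A implies A)) implies ((A implies A) implies not (not (A or A) or (B and B))) = 1 implies 0 = 0
This gives 0 ≠ 1.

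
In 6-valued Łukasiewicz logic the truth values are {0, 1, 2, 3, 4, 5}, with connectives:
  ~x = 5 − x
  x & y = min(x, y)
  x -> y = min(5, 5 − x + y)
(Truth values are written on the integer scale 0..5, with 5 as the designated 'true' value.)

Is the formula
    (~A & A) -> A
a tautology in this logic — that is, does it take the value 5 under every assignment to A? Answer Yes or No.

A = 0 ↦ 5
A = 1 ↦ 5
A = 2 ↦ 5
A = 3 ↦ 5
A = 4 ↦ 5
A = 5 ↦ 5
Every assignment gives a value ≥ 5.

Yes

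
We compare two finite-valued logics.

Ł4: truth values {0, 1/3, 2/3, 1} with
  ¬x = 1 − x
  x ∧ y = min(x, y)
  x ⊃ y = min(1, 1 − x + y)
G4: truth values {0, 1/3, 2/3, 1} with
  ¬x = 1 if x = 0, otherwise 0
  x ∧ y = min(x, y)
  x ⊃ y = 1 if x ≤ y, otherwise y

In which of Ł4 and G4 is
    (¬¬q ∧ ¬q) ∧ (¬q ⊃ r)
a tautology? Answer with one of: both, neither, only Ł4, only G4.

In Ł4: at q = 0, r = 0 the value is 0 — not a tautology.
In G4: at q = 0, r = 0 the value is 0 — not a tautology.

neither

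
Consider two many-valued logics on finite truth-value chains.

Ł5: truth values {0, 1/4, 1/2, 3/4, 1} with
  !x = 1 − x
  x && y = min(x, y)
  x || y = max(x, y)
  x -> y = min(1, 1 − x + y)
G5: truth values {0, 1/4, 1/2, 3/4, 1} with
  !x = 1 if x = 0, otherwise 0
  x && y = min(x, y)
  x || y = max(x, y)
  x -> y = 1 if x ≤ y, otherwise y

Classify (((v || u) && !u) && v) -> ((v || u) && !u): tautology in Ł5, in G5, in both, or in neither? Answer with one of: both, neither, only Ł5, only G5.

both

In Ł5: every assignment gives 1 — tautology.
In G5: every assignment gives 1 — tautology.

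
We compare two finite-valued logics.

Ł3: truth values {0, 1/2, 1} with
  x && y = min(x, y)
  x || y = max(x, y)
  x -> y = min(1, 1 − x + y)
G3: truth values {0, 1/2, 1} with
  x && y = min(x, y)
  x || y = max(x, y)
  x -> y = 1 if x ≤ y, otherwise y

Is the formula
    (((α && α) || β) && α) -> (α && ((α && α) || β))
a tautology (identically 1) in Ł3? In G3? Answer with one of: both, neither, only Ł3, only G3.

In Ł3: every assignment gives 1 — tautology.
In G3: every assignment gives 1 — tautology.

both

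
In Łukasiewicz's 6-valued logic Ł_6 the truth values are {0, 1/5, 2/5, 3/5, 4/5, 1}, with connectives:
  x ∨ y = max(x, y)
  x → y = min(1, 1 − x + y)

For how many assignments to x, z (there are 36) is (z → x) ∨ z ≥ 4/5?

33

value 1: 26 assignments (counts)
value 4/5: 7 assignments (counts)
value 3/5: 3 assignments
So 33 of the 36 assignments meet the threshold.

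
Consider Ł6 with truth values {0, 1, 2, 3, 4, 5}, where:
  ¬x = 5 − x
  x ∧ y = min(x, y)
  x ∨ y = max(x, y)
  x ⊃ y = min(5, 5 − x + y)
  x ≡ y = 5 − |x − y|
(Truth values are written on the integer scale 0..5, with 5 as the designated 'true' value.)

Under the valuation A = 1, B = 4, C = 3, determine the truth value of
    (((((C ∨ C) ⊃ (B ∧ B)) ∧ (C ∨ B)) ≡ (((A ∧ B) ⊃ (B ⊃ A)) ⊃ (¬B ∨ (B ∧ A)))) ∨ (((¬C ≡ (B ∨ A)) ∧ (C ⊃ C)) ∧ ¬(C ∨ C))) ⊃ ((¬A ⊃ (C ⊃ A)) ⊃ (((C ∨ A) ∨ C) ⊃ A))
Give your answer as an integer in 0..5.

C ∨ C = 3 ∨ 3 = 3
B ∧ B = 4 ∧ 4 = 4
(C ∨ C) ⊃ (B ∧ B) = 3 ⊃ 4 = 5
C ∨ B = 3 ∨ 4 = 4
((C ∨ C) ⊃ (B ∧ B)) ∧ (C ∨ B) = 5 ∧ 4 = 4
A ∧ B = 1 ∧ 4 = 1
B ⊃ A = 4 ⊃ 1 = 2
(A ∧ B) ⊃ (B ⊃ A) = 1 ⊃ 2 = 5
¬B = ¬4 = 1
B ∧ A = 4 ∧ 1 = 1
¬B ∨ (B ∧ A) = 1 ∨ 1 = 1
((A ∧ B) ⊃ (B ⊃ A)) ⊃ (¬B ∨ (B ∧ A)) = 5 ⊃ 1 = 1
(((C ∨ C) ⊃ (B ∧ B)) ∧ (C ∨ B)) ≡ (((A ∧ B) ⊃ (B ⊃ A)) ⊃ (¬B ∨ (B ∧ A))) = 4 ≡ 1 = 2
¬C = ¬3 = 2
B ∨ A = 4 ∨ 1 = 4
¬C ≡ (B ∨ A) = 2 ≡ 4 = 3
C ⊃ C = 3 ⊃ 3 = 5
(¬C ≡ (B ∨ A)) ∧ (C ⊃ C) = 3 ∧ 5 = 3
C ∨ C = 3 ∨ 3 = 3
¬(C ∨ C) = ¬3 = 2
((¬C ≡ (B ∨ A)) ∧ (C ⊃ C)) ∧ ¬(C ∨ C) = 3 ∧ 2 = 2
((((C ∨ C) ⊃ (B ∧ B)) ∧ (C ∨ B)) ≡ (((A ∧ B) ⊃ (B ⊃ A)) ⊃ (¬B ∨ (B ∧ A)))) ∨ (((¬C ≡ (B ∨ A)) ∧ (C ⊃ C)) ∧ ¬(C ∨ C)) = 2 ∨ 2 = 2
¬A = ¬1 = 4
C ⊃ A = 3 ⊃ 1 = 3
¬A ⊃ (C ⊃ A) = 4 ⊃ 3 = 4
C ∨ A = 3 ∨ 1 = 3
(C ∨ A) ∨ C = 3 ∨ 3 = 3
((C ∨ A) ∨ C) ⊃ A = 3 ⊃ 1 = 3
(¬A ⊃ (C ⊃ A)) ⊃ (((C ∨ A) ∨ C) ⊃ A) = 4 ⊃ 3 = 4
(((((C ∨ C) ⊃ (B ∧ B)) ∧ (C ∨ B)) ≡ (((A ∧ B) ⊃ (B ⊃ A)) ⊃ (¬B ∨ (B ∧ A)))) ∨ (((¬C ≡ (B ∨ A)) ∧ (C ⊃ C)) ∧ ¬(C ∨ C))) ⊃ ((¬A ⊃ (C ⊃ A)) ⊃ (((C ∨ A) ∨ C) ⊃ A)) = 2 ⊃ 4 = 5

5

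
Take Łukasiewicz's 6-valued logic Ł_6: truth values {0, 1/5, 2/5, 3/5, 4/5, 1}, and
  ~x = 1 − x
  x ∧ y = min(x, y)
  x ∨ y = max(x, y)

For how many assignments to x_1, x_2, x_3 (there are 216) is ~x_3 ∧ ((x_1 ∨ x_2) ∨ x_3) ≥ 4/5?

40

value 1: 11 assignments (counts)
value 4/5: 29 assignments (counts)
value 3/5: 41 assignments
value 2/5: 55 assignments
value 1/5: 43 assignments
value 0: 37 assignments
So 40 of the 216 assignments meet the threshold.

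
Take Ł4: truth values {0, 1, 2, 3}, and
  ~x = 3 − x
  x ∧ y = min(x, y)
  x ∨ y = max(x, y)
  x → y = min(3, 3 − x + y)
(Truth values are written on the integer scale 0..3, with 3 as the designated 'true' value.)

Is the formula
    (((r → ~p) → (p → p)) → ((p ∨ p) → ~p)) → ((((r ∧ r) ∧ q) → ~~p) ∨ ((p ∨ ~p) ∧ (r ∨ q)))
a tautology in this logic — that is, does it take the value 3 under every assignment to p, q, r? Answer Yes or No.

Counterexample: take p = 0, q = 1, r = 1.
~p = ~0 = 3
r → ~p = 1 → 3 = 3
p → p = 0 → 0 = 3
(r → ~p) → (p → p) = 3 → 3 = 3
p ∨ p = 0 ∨ 0 = 0
~p = ~0 = 3
(p ∨ p) → ~p = 0 → 3 = 3
((r → ~p) → (p → p)) → ((p ∨ p) → ~p) = 3 → 3 = 3
r ∧ r = 1 ∧ 1 = 1
(r ∧ r) ∧ q = 1 ∧ 1 = 1
~p = ~0 = 3
~~p = ~3 = 0
((r ∧ r) ∧ q) → ~~p = 1 → 0 = 2
~p = ~0 = 3
p ∨ ~p = 0 ∨ 3 = 3
r ∨ q = 1 ∨ 1 = 1
(p ∨ ~p) ∧ (r ∨ q) = 3 ∧ 1 = 1
(((r ∧ r) ∧ q) → ~~p) ∨ ((p ∨ ~p) ∧ (r ∨ q)) = 2 ∨ 1 = 2
(((r → ~p) → (p → p)) → ((p ∨ p) → ~p)) → ((((r ∧ r) ∧ q) → ~~p) ∨ ((p ∨ ~p) ∧ (r ∨ q))) = 3 → 2 = 2
This gives 2 ≠ 3.

No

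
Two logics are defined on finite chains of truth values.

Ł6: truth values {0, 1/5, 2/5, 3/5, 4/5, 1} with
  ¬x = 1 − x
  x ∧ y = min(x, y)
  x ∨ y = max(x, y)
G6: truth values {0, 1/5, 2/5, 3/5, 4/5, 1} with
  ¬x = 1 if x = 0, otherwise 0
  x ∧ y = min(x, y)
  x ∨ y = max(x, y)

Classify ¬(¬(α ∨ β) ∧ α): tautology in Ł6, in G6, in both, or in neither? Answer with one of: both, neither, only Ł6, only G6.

only G6

In Ł6: at α = 1/5, β = 0 the value is 4/5 — not a tautology.
In G6: every assignment gives 1 — tautology.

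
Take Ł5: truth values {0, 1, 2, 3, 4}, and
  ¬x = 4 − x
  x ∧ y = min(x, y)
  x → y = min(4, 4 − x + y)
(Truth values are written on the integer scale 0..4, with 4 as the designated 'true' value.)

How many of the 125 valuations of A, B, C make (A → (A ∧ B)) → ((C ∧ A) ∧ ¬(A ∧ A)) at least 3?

value 4: 12 assignments (counts)
value 3: 14 assignments (counts)
value 2: 25 assignments
value 1: 35 assignments
value 0: 39 assignments
So 26 of the 125 assignments meet the threshold.

26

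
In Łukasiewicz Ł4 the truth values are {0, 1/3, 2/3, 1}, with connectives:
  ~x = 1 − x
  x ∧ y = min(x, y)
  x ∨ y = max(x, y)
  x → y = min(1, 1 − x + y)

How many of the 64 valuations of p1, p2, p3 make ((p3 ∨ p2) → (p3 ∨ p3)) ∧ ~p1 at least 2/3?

value 1: 10 assignments (counts)
value 2/3: 16 assignments (counts)
value 1/3: 19 assignments
value 0: 19 assignments
So 26 of the 64 assignments meet the threshold.

26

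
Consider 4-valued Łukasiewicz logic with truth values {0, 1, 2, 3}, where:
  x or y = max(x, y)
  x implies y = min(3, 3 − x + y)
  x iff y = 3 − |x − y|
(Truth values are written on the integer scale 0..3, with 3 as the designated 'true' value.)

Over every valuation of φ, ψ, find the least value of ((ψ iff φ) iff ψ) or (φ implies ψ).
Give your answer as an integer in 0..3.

2

Take φ = 1, ψ = 0:
ψ iff φ = 0 iff 1 = 2
(ψ iff φ) iff ψ = 2 iff 0 = 1
φ implies ψ = 1 implies 0 = 2
((ψ iff φ) iff ψ) or (φ implies ψ) = 1 or 2 = 2
No assignment yields a value below 2, so this is the minimum.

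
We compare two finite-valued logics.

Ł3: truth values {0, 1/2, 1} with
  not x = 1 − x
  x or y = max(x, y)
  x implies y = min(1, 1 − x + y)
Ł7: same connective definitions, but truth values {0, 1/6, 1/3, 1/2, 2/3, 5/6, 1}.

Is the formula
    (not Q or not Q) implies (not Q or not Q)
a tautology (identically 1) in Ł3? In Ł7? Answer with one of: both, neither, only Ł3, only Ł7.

both

In Ł3: every assignment gives 1 — tautology.
In Ł7: every assignment gives 1 — tautology.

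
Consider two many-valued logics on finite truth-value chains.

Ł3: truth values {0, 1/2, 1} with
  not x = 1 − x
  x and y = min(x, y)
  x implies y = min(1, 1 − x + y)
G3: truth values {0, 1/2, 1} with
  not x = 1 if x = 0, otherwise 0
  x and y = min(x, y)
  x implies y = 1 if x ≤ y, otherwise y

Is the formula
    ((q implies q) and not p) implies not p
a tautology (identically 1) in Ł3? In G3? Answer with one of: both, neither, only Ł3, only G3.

In Ł3: every assignment gives 1 — tautology.
In G3: every assignment gives 1 — tautology.

both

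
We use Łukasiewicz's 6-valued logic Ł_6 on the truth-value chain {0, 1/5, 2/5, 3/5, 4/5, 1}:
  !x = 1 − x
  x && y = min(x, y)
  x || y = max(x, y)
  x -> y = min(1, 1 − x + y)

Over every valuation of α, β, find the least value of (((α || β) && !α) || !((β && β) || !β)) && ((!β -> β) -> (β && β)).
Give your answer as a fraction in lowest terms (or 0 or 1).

0

Take α = 0, β = 0:
α || β = 0 || 0 = 0
!α = !0 = 1
(α || β) && !α = 0 && 1 = 0
β && β = 0 && 0 = 0
!β = !0 = 1
(β && β) || !β = 0 || 1 = 1
!((β && β) || !β) = !1 = 0
((α || β) && !α) || !((β && β) || !β) = 0 || 0 = 0
!β = !0 = 1
!β -> β = 1 -> 0 = 0
β && β = 0 && 0 = 0
(!β -> β) -> (β && β) = 0 -> 0 = 1
(((α || β) && !α) || !((β && β) || !β)) && ((!β -> β) -> (β && β)) = 0 && 1 = 0
No assignment yields a value below 0, so this is the minimum.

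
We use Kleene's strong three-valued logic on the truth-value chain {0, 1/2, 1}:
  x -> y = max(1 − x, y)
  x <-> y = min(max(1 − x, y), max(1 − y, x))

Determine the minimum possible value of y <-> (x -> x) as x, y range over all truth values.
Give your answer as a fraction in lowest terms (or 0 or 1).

0

Take x = 0, y = 0:
x -> x = 0 -> 0 = 1
y <-> (x -> x) = 0 <-> 1 = 0
No assignment yields a value below 0, so this is the minimum.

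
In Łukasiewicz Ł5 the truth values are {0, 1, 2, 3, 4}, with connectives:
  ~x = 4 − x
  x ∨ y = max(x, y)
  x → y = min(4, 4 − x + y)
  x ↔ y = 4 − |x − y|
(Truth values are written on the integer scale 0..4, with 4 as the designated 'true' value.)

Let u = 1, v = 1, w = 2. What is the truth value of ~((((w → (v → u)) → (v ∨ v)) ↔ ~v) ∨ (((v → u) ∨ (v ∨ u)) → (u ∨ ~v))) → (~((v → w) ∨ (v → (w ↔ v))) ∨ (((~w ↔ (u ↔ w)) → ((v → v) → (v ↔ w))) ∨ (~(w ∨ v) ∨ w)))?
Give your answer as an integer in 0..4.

v → u = 1 → 1 = 4
w → (v → u) = 2 → 4 = 4
v ∨ v = 1 ∨ 1 = 1
(w → (v → u)) → (v ∨ v) = 4 → 1 = 1
~v = ~1 = 3
((w → (v → u)) → (v ∨ v)) ↔ ~v = 1 ↔ 3 = 2
v → u = 1 → 1 = 4
v ∨ u = 1 ∨ 1 = 1
(v → u) ∨ (v ∨ u) = 4 ∨ 1 = 4
~v = ~1 = 3
u ∨ ~v = 1 ∨ 3 = 3
((v → u) ∨ (v ∨ u)) → (u ∨ ~v) = 4 → 3 = 3
(((w → (v → u)) → (v ∨ v)) ↔ ~v) ∨ (((v → u) ∨ (v ∨ u)) → (u ∨ ~v)) = 2 ∨ 3 = 3
~((((w → (v → u)) → (v ∨ v)) ↔ ~v) ∨ (((v → u) ∨ (v ∨ u)) → (u ∨ ~v))) = ~3 = 1
v → w = 1 → 2 = 4
w ↔ v = 2 ↔ 1 = 3
v → (w ↔ v) = 1 → 3 = 4
(v → w) ∨ (v → (w ↔ v)) = 4 ∨ 4 = 4
~((v → w) ∨ (v → (w ↔ v))) = ~4 = 0
~w = ~2 = 2
u ↔ w = 1 ↔ 2 = 3
~w ↔ (u ↔ w) = 2 ↔ 3 = 3
v → v = 1 → 1 = 4
v ↔ w = 1 ↔ 2 = 3
(v → v) → (v ↔ w) = 4 → 3 = 3
(~w ↔ (u ↔ w)) → ((v → v) → (v ↔ w)) = 3 → 3 = 4
w ∨ v = 2 ∨ 1 = 2
~(w ∨ v) = ~2 = 2
~(w ∨ v) ∨ w = 2 ∨ 2 = 2
((~w ↔ (u ↔ w)) → ((v → v) → (v ↔ w))) ∨ (~(w ∨ v) ∨ w) = 4 ∨ 2 = 4
~((v → w) ∨ (v → (w ↔ v))) ∨ (((~w ↔ (u ↔ w)) → ((v → v) → (v ↔ w))) ∨ (~(w ∨ v) ∨ w)) = 0 ∨ 4 = 4
~((((w → (v → u)) → (v ∨ v)) ↔ ~v) ∨ (((v → u) ∨ (v ∨ u)) → (u ∨ ~v))) → (~((v → w) ∨ (v → (w ↔ v))) ∨ (((~w ↔ (u ↔ w)) → ((v → v) → (v ↔ w))) ∨ (~(w ∨ v) ∨ w))) = 1 → 4 = 4

4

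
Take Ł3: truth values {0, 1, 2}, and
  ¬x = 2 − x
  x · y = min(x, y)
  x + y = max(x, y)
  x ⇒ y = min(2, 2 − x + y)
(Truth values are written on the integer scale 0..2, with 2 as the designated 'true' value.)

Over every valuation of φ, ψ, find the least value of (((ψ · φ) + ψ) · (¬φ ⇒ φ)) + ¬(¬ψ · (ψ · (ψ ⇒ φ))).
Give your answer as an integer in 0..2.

Take φ = 0, ψ = 1:
ψ · φ = 1 · 0 = 0
(ψ · φ) + ψ = 0 + 1 = 1
¬φ = ¬0 = 2
¬φ ⇒ φ = 2 ⇒ 0 = 0
((ψ · φ) + ψ) · (¬φ ⇒ φ) = 1 · 0 = 0
¬ψ = ¬1 = 1
ψ ⇒ φ = 1 ⇒ 0 = 1
ψ · (ψ ⇒ φ) = 1 · 1 = 1
¬ψ · (ψ · (ψ ⇒ φ)) = 1 · 1 = 1
¬(¬ψ · (ψ · (ψ ⇒ φ))) = ¬1 = 1
(((ψ · φ) + ψ) · (¬φ ⇒ φ)) + ¬(¬ψ · (ψ · (ψ ⇒ φ))) = 0 + 1 = 1
No assignment yields a value below 1, so this is the minimum.

1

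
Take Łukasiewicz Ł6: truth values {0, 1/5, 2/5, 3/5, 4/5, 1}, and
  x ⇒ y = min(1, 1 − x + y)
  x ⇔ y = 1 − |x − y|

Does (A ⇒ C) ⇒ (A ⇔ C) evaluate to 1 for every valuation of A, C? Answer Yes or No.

Counterexample: take A = 0, C = 1/5.
A ⇒ C = 0 ⇒ 1/5 = 1
A ⇔ C = 0 ⇔ 1/5 = 4/5
(A ⇒ C) ⇒ (A ⇔ C) = 1 ⇒ 4/5 = 4/5
This gives 4/5 ≠ 1.

No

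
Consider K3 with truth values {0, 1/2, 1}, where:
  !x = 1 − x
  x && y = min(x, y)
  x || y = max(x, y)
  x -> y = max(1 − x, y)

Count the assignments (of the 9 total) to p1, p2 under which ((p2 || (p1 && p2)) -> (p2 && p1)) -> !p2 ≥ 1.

4

p1 = 0, p2 = 0 ↦ 1  ≥
p1 = 0, p2 = 1/2 ↦ 1/2  <
p1 = 0, p2 = 1 ↦ 1  ≥
p1 = 1/2, p2 = 0 ↦ 1  ≥
p1 = 1/2, p2 = 1/2 ↦ 1/2  <
p1 = 1/2, p2 = 1 ↦ 1/2  <
p1 = 1, p2 = 0 ↦ 1  ≥
p1 = 1, p2 = 1/2 ↦ 1/2  <
p1 = 1, p2 = 1 ↦ 0  <
So 4 of the 9 assignments meet the threshold.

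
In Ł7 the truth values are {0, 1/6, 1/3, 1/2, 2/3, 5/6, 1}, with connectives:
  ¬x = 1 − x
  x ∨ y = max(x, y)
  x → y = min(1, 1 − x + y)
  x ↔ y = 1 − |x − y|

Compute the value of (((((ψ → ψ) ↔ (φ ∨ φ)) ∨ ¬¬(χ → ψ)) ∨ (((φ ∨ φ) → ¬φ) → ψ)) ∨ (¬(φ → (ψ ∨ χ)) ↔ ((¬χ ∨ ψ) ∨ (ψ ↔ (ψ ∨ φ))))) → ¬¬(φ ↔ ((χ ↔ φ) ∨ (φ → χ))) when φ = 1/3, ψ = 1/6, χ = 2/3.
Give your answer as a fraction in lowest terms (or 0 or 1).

5/6

ψ → ψ = 1/6 → 1/6 = 1
φ ∨ φ = 1/3 ∨ 1/3 = 1/3
(ψ → ψ) ↔ (φ ∨ φ) = 1 ↔ 1/3 = 1/3
χ → ψ = 2/3 → 1/6 = 1/2
¬(χ → ψ) = ¬1/2 = 1/2
¬¬(χ → ψ) = ¬1/2 = 1/2
((ψ → ψ) ↔ (φ ∨ φ)) ∨ ¬¬(χ → ψ) = 1/3 ∨ 1/2 = 1/2
φ ∨ φ = 1/3 ∨ 1/3 = 1/3
¬φ = ¬1/3 = 2/3
(φ ∨ φ) → ¬φ = 1/3 → 2/3 = 1
((φ ∨ φ) → ¬φ) → ψ = 1 → 1/6 = 1/6
(((ψ → ψ) ↔ (φ ∨ φ)) ∨ ¬¬(χ → ψ)) ∨ (((φ ∨ φ) → ¬φ) → ψ) = 1/2 ∨ 1/6 = 1/2
ψ ∨ χ = 1/6 ∨ 2/3 = 2/3
φ → (ψ ∨ χ) = 1/3 → 2/3 = 1
¬(φ → (ψ ∨ χ)) = ¬1 = 0
¬χ = ¬2/3 = 1/3
¬χ ∨ ψ = 1/3 ∨ 1/6 = 1/3
ψ ∨ φ = 1/6 ∨ 1/3 = 1/3
ψ ↔ (ψ ∨ φ) = 1/6 ↔ 1/3 = 5/6
(¬χ ∨ ψ) ∨ (ψ ↔ (ψ ∨ φ)) = 1/3 ∨ 5/6 = 5/6
¬(φ → (ψ ∨ χ)) ↔ ((¬χ ∨ ψ) ∨ (ψ ↔ (ψ ∨ φ))) = 0 ↔ 5/6 = 1/6
((((ψ → ψ) ↔ (φ ∨ φ)) ∨ ¬¬(χ → ψ)) ∨ (((φ ∨ φ) → ¬φ) → ψ)) ∨ (¬(φ → (ψ ∨ χ)) ↔ ((¬χ ∨ ψ) ∨ (ψ ↔ (ψ ∨ φ)))) = 1/2 ∨ 1/6 = 1/2
χ ↔ φ = 2/3 ↔ 1/3 = 2/3
φ → χ = 1/3 → 2/3 = 1
(χ ↔ φ) ∨ (φ → χ) = 2/3 ∨ 1 = 1
φ ↔ ((χ ↔ φ) ∨ (φ → χ)) = 1/3 ↔ 1 = 1/3
¬(φ ↔ ((χ ↔ φ) ∨ (φ → χ))) = ¬1/3 = 2/3
¬¬(φ ↔ ((χ ↔ φ) ∨ (φ → χ))) = ¬2/3 = 1/3
(((((ψ → ψ) ↔ (φ ∨ φ)) ∨ ¬¬(χ → ψ)) ∨ (((φ ∨ φ) → ¬φ) → ψ)) ∨ (¬(φ → (ψ ∨ χ)) ↔ ((¬χ ∨ ψ) ∨ (ψ ↔ (ψ ∨ φ))))) → ¬¬(φ ↔ ((χ ↔ φ) ∨ (φ → χ))) = 1/2 → 1/3 = 5/6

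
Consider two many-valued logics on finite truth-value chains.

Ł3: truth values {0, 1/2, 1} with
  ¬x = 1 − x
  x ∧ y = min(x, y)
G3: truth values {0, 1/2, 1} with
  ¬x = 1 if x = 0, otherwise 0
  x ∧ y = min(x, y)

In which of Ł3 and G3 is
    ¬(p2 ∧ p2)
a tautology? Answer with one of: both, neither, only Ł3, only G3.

neither

In Ł3: at p2 = 1/2 the value is 1/2 — not a tautology.
In G3: at p2 = 1/2 the value is 0 — not a tautology.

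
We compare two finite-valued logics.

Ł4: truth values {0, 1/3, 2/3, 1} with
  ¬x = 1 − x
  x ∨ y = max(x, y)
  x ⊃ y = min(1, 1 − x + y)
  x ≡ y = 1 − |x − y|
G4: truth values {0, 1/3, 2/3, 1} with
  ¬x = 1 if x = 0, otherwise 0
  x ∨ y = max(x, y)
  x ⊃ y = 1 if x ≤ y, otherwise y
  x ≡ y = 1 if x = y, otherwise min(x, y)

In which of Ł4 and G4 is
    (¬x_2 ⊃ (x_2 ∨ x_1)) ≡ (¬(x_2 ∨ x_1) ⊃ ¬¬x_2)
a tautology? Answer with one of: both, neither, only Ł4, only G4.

only Ł4

In Ł4: every assignment gives 1 — tautology.
In G4: at x_1 = 1/3, x_2 = 0 the value is 1/3 — not a tautology.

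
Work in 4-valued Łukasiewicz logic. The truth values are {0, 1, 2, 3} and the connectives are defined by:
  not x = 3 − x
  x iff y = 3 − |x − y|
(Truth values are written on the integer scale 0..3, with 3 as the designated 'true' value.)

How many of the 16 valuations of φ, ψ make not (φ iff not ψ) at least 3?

2

φ = 0, ψ = 0 ↦ 3  ≥
φ = 0, ψ = 1 ↦ 2  <
φ = 0, ψ = 2 ↦ 1  <
φ = 0, ψ = 3 ↦ 0  <
φ = 1, ψ = 0 ↦ 2  <
φ = 1, ψ = 1 ↦ 1  <
φ = 1, ψ = 2 ↦ 0  <
φ = 1, ψ = 3 ↦ 1  <
φ = 2, ψ = 0 ↦ 1  <
φ = 2, ψ = 1 ↦ 0  <
φ = 2, ψ = 2 ↦ 1  <
φ = 2, ψ = 3 ↦ 2  <
φ = 3, ψ = 0 ↦ 0  <
φ = 3, ψ = 1 ↦ 1  <
φ = 3, ψ = 2 ↦ 2  <
φ = 3, ψ = 3 ↦ 3  ≥
So 2 of the 16 assignments meet the threshold.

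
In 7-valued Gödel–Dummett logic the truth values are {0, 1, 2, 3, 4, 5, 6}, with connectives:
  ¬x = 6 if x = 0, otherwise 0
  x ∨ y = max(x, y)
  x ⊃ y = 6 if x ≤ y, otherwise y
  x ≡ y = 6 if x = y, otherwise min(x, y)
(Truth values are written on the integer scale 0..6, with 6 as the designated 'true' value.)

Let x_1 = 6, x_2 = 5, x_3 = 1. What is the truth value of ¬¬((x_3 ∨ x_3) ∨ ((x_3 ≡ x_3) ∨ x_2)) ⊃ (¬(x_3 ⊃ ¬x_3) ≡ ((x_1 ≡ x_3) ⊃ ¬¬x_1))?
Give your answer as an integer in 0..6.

6

x_3 ∨ x_3 = 1 ∨ 1 = 1
x_3 ≡ x_3 = 1 ≡ 1 = 6
(x_3 ≡ x_3) ∨ x_2 = 6 ∨ 5 = 6
(x_3 ∨ x_3) ∨ ((x_3 ≡ x_3) ∨ x_2) = 1 ∨ 6 = 6
¬((x_3 ∨ x_3) ∨ ((x_3 ≡ x_3) ∨ x_2)) = ¬6 = 0
¬¬((x_3 ∨ x_3) ∨ ((x_3 ≡ x_3) ∨ x_2)) = ¬0 = 6
¬x_3 = ¬1 = 0
x_3 ⊃ ¬x_3 = 1 ⊃ 0 = 0
¬(x_3 ⊃ ¬x_3) = ¬0 = 6
x_1 ≡ x_3 = 6 ≡ 1 = 1
¬x_1 = ¬6 = 0
¬¬x_1 = ¬0 = 6
(x_1 ≡ x_3) ⊃ ¬¬x_1 = 1 ⊃ 6 = 6
¬(x_3 ⊃ ¬x_3) ≡ ((x_1 ≡ x_3) ⊃ ¬¬x_1) = 6 ≡ 6 = 6
¬¬((x_3 ∨ x_3) ∨ ((x_3 ≡ x_3) ∨ x_2)) ⊃ (¬(x_3 ⊃ ¬x_3) ≡ ((x_1 ≡ x_3) ⊃ ¬¬x_1)) = 6 ⊃ 6 = 6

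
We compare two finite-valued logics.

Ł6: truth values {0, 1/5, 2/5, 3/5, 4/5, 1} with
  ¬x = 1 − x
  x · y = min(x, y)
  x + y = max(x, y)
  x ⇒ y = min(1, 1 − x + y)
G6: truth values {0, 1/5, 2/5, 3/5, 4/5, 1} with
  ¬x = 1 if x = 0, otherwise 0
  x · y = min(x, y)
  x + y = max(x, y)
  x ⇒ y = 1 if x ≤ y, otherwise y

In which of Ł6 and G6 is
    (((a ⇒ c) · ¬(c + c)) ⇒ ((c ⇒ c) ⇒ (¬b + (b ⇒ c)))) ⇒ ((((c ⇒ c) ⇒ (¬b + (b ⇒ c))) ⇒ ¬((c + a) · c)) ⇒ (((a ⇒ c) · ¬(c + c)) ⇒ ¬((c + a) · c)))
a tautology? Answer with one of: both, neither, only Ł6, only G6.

In Ł6: every assignment gives 1 — tautology.
In G6: every assignment gives 1 — tautology.

both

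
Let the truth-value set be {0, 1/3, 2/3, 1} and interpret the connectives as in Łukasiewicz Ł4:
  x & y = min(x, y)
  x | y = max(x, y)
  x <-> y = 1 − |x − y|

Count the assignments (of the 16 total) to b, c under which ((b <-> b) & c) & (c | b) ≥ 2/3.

8

b = 0, c = 0 ↦ 0  <
b = 0, c = 1/3 ↦ 1/3  <
b = 0, c = 2/3 ↦ 2/3  ≥
b = 0, c = 1 ↦ 1  ≥
b = 1/3, c = 0 ↦ 0  <
b = 1/3, c = 1/3 ↦ 1/3  <
b = 1/3, c = 2/3 ↦ 2/3  ≥
b = 1/3, c = 1 ↦ 1  ≥
b = 2/3, c = 0 ↦ 0  <
b = 2/3, c = 1/3 ↦ 1/3  <
b = 2/3, c = 2/3 ↦ 2/3  ≥
b = 2/3, c = 1 ↦ 1  ≥
b = 1, c = 0 ↦ 0  <
b = 1, c = 1/3 ↦ 1/3  <
b = 1, c = 2/3 ↦ 2/3  ≥
b = 1, c = 1 ↦ 1  ≥
So 8 of the 16 assignments meet the threshold.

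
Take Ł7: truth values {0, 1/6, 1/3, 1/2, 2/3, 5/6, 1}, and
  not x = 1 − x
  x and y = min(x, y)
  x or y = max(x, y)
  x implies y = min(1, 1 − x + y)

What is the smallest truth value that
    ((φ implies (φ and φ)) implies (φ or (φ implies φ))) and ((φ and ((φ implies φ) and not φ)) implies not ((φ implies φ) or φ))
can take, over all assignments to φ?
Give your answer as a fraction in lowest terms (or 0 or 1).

1/2

Take φ = 1/2:
φ and φ = 1/2 and 1/2 = 1/2
φ implies (φ and φ) = 1/2 implies 1/2 = 1
φ implies φ = 1/2 implies 1/2 = 1
φ or (φ implies φ) = 1/2 or 1 = 1
(φ implies (φ and φ)) implies (φ or (φ implies φ)) = 1 implies 1 = 1
φ implies φ = 1/2 implies 1/2 = 1
not φ = not 1/2 = 1/2
(φ implies φ) and not φ = 1 and 1/2 = 1/2
φ and ((φ implies φ) and not φ) = 1/2 and 1/2 = 1/2
φ implies φ = 1/2 implies 1/2 = 1
(φ implies φ) or φ = 1 or 1/2 = 1
not ((φ implies φ) or φ) = not 1 = 0
(φ and ((φ implies φ) and not φ)) implies not ((φ implies φ) or φ) = 1/2 implies 0 = 1/2
((φ implies (φ and φ)) implies (φ or (φ implies φ))) and ((φ and ((φ implies φ) and not φ)) implies not ((φ implies φ) or φ)) = 1 and 1/2 = 1/2
No assignment yields a value below 1/2, so this is the minimum.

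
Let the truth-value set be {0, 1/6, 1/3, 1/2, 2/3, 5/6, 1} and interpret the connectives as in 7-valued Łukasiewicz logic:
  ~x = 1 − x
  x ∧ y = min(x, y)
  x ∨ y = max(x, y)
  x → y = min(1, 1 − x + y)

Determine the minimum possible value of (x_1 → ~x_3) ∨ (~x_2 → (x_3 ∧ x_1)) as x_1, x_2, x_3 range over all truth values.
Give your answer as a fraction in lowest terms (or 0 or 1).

Take x_1 = 1/2, x_2 = 0, x_3 = 1:
~x_3 = ~1 = 0
x_1 → ~x_3 = 1/2 → 0 = 1/2
~x_2 = ~0 = 1
x_3 ∧ x_1 = 1 ∧ 1/2 = 1/2
~x_2 → (x_3 ∧ x_1) = 1 → 1/2 = 1/2
(x_1 → ~x_3) ∨ (~x_2 → (x_3 ∧ x_1)) = 1/2 ∨ 1/2 = 1/2
No assignment yields a value below 1/2, so this is the minimum.

1/2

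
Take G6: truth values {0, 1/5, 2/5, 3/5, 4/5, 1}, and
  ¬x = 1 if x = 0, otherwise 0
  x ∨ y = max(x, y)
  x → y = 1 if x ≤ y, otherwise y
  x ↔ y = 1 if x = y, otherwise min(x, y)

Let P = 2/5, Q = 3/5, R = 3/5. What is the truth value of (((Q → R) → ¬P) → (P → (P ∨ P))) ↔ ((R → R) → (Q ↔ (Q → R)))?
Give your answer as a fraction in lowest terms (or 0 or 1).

3/5

Q → R = 3/5 → 3/5 = 1
¬P = ¬2/5 = 0
(Q → R) → ¬P = 1 → 0 = 0
P ∨ P = 2/5 ∨ 2/5 = 2/5
P → (P ∨ P) = 2/5 → 2/5 = 1
((Q → R) → ¬P) → (P → (P ∨ P)) = 0 → 1 = 1
R → R = 3/5 → 3/5 = 1
Q → R = 3/5 → 3/5 = 1
Q ↔ (Q → R) = 3/5 ↔ 1 = 3/5
(R → R) → (Q ↔ (Q → R)) = 1 → 3/5 = 3/5
(((Q → R) → ¬P) → (P → (P ∨ P))) ↔ ((R → R) → (Q ↔ (Q → R))) = 1 ↔ 3/5 = 3/5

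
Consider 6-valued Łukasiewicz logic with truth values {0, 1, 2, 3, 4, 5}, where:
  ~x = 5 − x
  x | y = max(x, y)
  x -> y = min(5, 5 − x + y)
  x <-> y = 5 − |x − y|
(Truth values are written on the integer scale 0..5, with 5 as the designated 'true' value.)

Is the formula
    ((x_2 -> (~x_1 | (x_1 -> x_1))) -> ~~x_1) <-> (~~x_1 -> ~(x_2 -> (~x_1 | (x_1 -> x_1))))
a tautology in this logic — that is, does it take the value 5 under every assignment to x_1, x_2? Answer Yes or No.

Counterexample: take x_1 = 0, x_2 = 0.
~x_1 = ~0 = 5
x_1 -> x_1 = 0 -> 0 = 5
~x_1 | (x_1 -> x_1) = 5 | 5 = 5
x_2 -> (~x_1 | (x_1 -> x_1)) = 0 -> 5 = 5
~x_1 = ~0 = 5
~~x_1 = ~5 = 0
(x_2 -> (~x_1 | (x_1 -> x_1))) -> ~~x_1 = 5 -> 0 = 0
~x_1 = ~0 = 5
~~x_1 = ~5 = 0
~x_1 = ~0 = 5
x_1 -> x_1 = 0 -> 0 = 5
~x_1 | (x_1 -> x_1) = 5 | 5 = 5
x_2 -> (~x_1 | (x_1 -> x_1)) = 0 -> 5 = 5
~(x_2 -> (~x_1 | (x_1 -> x_1))) = ~5 = 0
~~x_1 -> ~(x_2 -> (~x_1 | (x_1 -> x_1))) = 0 -> 0 = 5
((x_2 -> (~x_1 | (x_1 -> x_1))) -> ~~x_1) <-> (~~x_1 -> ~(x_2 -> (~x_1 | (x_1 -> x_1)))) = 0 <-> 5 = 0
This gives 0 ≠ 5.

No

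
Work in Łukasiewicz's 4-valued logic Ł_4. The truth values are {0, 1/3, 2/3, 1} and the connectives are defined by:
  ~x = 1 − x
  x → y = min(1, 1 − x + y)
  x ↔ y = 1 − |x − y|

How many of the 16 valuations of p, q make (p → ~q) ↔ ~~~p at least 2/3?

12

p = 0, q = 0 ↦ 1  ≥
p = 0, q = 1/3 ↦ 1  ≥
p = 0, q = 2/3 ↦ 1  ≥
p = 0, q = 1 ↦ 1  ≥
p = 1/3, q = 0 ↦ 2/3  ≥
p = 1/3, q = 1/3 ↦ 2/3  ≥
p = 1/3, q = 2/3 ↦ 2/3  ≥
p = 1/3, q = 1 ↦ 1  ≥
p = 2/3, q = 0 ↦ 1/3  <
p = 2/3, q = 1/3 ↦ 1/3  <
p = 2/3, q = 2/3 ↦ 2/3  ≥
p = 2/3, q = 1 ↦ 1  ≥
p = 1, q = 0 ↦ 0  <
p = 1, q = 1/3 ↦ 1/3  <
p = 1, q = 2/3 ↦ 2/3  ≥
p = 1, q = 1 ↦ 1  ≥
So 12 of the 16 assignments meet the threshold.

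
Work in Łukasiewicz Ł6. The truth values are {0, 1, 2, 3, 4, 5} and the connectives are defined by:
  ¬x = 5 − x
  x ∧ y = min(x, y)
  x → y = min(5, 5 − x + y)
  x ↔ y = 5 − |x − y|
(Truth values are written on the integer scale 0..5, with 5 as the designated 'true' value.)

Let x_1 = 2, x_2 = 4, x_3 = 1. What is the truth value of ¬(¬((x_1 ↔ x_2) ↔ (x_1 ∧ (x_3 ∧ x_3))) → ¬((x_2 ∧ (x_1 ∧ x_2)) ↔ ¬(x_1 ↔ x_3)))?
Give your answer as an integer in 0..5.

x_1 ↔ x_2 = 2 ↔ 4 = 3
x_3 ∧ x_3 = 1 ∧ 1 = 1
x_1 ∧ (x_3 ∧ x_3) = 2 ∧ 1 = 1
(x_1 ↔ x_2) ↔ (x_1 ∧ (x_3 ∧ x_3)) = 3 ↔ 1 = 3
¬((x_1 ↔ x_2) ↔ (x_1 ∧ (x_3 ∧ x_3))) = ¬3 = 2
x_1 ∧ x_2 = 2 ∧ 4 = 2
x_2 ∧ (x_1 ∧ x_2) = 4 ∧ 2 = 2
x_1 ↔ x_3 = 2 ↔ 1 = 4
¬(x_1 ↔ x_3) = ¬4 = 1
(x_2 ∧ (x_1 ∧ x_2)) ↔ ¬(x_1 ↔ x_3) = 2 ↔ 1 = 4
¬((x_2 ∧ (x_1 ∧ x_2)) ↔ ¬(x_1 ↔ x_3)) = ¬4 = 1
¬((x_1 ↔ x_2) ↔ (x_1 ∧ (x_3 ∧ x_3))) → ¬((x_2 ∧ (x_1 ∧ x_2)) ↔ ¬(x_1 ↔ x_3)) = 2 → 1 = 4
¬(¬((x_1 ↔ x_2) ↔ (x_1 ∧ (x_3 ∧ x_3))) → ¬((x_2 ∧ (x_1 ∧ x_2)) ↔ ¬(x_1 ↔ x_3))) = ¬4 = 1

1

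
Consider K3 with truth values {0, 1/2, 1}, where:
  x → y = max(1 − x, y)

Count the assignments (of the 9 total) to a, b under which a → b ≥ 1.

a = 0, b = 0 ↦ 1  ≥
a = 0, b = 1/2 ↦ 1  ≥
a = 0, b = 1 ↦ 1  ≥
a = 1/2, b = 0 ↦ 1/2  <
a = 1/2, b = 1/2 ↦ 1/2  <
a = 1/2, b = 1 ↦ 1  ≥
a = 1, b = 0 ↦ 0  <
a = 1, b = 1/2 ↦ 1/2  <
a = 1, b = 1 ↦ 1  ≥
So 5 of the 9 assignments meet the threshold.

5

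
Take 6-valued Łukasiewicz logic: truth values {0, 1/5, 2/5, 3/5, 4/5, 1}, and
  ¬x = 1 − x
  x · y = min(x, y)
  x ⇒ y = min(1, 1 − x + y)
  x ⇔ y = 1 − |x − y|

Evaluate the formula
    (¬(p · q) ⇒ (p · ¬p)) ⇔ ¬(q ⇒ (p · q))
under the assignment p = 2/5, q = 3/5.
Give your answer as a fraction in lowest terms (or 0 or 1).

p · q = 2/5 · 3/5 = 2/5
¬(p · q) = ¬2/5 = 3/5
¬p = ¬2/5 = 3/5
p · ¬p = 2/5 · 3/5 = 2/5
¬(p · q) ⇒ (p · ¬p) = 3/5 ⇒ 2/5 = 4/5
p · q = 2/5 · 3/5 = 2/5
q ⇒ (p · q) = 3/5 ⇒ 2/5 = 4/5
¬(q ⇒ (p · q)) = ¬4/5 = 1/5
(¬(p · q) ⇒ (p · ¬p)) ⇔ ¬(q ⇒ (p · q)) = 4/5 ⇔ 1/5 = 2/5

2/5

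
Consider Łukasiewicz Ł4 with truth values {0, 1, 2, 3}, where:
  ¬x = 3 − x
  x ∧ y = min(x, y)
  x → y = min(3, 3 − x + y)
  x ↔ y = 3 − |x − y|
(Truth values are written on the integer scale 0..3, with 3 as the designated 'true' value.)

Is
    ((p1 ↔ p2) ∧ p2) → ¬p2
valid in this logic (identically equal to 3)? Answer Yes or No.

Counterexample: take p1 = 1, p2 = 2.
p1 ↔ p2 = 1 ↔ 2 = 2
(p1 ↔ p2) ∧ p2 = 2 ∧ 2 = 2
¬p2 = ¬2 = 1
((p1 ↔ p2) ∧ p2) → ¬p2 = 2 → 1 = 2
This gives 2 ≠ 3.

No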